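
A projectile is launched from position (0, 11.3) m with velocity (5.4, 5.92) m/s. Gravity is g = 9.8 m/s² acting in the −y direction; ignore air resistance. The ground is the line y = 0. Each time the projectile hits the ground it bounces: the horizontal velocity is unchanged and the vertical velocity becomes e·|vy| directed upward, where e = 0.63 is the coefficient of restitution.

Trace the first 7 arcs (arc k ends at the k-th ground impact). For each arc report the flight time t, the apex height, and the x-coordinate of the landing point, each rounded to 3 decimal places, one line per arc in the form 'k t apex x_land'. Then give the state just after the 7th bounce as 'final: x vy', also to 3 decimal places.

Arc 1: start y=11.300, vy=5.920 → t=2.238, apex=13.088, x_land=12.087, impact vy=-16.016
  bounce: vy ← 0.63·16.016 = 10.090
Arc 2: start y=0.000, vy=10.090 → t=2.059, apex=5.195, x_land=23.207, impact vy=-10.090
  bounce: vy ← 0.63·10.090 = 6.357
Arc 3: start y=0.000, vy=6.357 → t=1.297, apex=2.062, x_land=30.213, impact vy=-6.357
  bounce: vy ← 0.63·6.357 = 4.005
Arc 4: start y=0.000, vy=4.005 → t=0.817, apex=0.818, x_land=34.627, impact vy=-4.005
  bounce: vy ← 0.63·4.005 = 2.523
Arc 5: start y=0.000, vy=2.523 → t=0.515, apex=0.325, x_land=37.407, impact vy=-2.523
  bounce: vy ← 0.63·2.523 = 1.590
Arc 6: start y=0.000, vy=1.590 → t=0.324, apex=0.129, x_land=39.159, impact vy=-1.590
  bounce: vy ← 0.63·1.590 = 1.001
Arc 7: start y=0.000, vy=1.001 → t=0.204, apex=0.051, x_land=40.262, impact vy=-1.001
  bounce: vy ← 0.63·1.001 = 0.631

1 2.238 13.088 12.087
2 2.059 5.195 23.207
3 1.297 2.062 30.213
4 0.817 0.818 34.627
5 0.515 0.325 37.407
6 0.324 0.129 39.159
7 0.204 0.051 40.262
final: 40.262 0.631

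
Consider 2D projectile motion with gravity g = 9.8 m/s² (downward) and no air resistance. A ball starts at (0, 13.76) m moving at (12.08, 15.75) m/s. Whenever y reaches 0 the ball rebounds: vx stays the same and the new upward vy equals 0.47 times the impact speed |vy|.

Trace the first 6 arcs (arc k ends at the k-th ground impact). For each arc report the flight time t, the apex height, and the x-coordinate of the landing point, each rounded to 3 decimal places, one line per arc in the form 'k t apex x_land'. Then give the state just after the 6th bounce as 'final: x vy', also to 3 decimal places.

Arc 1: start y=13.760, vy=15.750 → t=3.929, apex=26.416, x_land=47.462, impact vy=-22.754
  bounce: vy ← 0.47·22.754 = 10.695
Arc 2: start y=0.000, vy=10.695 → t=2.183, apex=5.835, x_land=73.828, impact vy=-10.695
  bounce: vy ← 0.47·10.695 = 5.026
Arc 3: start y=0.000, vy=5.026 → t=1.026, apex=1.289, x_land=86.219, impact vy=-5.026
  bounce: vy ← 0.47·5.026 = 2.362
Arc 4: start y=0.000, vy=2.362 → t=0.482, apex=0.285, x_land=92.043, impact vy=-2.362
  bounce: vy ← 0.47·2.362 = 1.110
Arc 5: start y=0.000, vy=1.110 → t=0.227, apex=0.063, x_land=94.781, impact vy=-1.110
  bounce: vy ← 0.47·1.110 = 0.522
Arc 6: start y=0.000, vy=0.522 → t=0.107, apex=0.014, x_land=96.067, impact vy=-0.522
  bounce: vy ← 0.47·0.522 = 0.245

1 3.929 26.416 47.462
2 2.183 5.835 73.828
3 1.026 1.289 86.219
4 0.482 0.285 92.043
5 0.227 0.063 94.781
6 0.107 0.014 96.067
final: 96.067 0.245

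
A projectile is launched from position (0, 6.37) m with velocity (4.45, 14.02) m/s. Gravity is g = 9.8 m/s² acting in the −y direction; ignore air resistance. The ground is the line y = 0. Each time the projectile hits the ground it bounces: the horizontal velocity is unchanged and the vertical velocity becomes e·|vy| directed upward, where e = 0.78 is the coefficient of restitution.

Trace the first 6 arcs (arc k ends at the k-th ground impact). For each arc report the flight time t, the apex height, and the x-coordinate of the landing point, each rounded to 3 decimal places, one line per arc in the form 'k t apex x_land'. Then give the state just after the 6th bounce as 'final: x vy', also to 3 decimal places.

1 3.260 16.399 14.507
2 2.854 9.977 27.207
3 2.226 6.070 37.112
4 1.736 3.693 44.839
5 1.354 2.247 50.865
6 1.056 1.367 55.566
final: 55.566 4.037

Arc 1: start y=6.370, vy=14.020 → t=3.260, apex=16.399, x_land=14.507, impact vy=-17.928
  bounce: vy ← 0.78·17.928 = 13.984
Arc 2: start y=0.000, vy=13.984 → t=2.854, apex=9.977, x_land=27.207, impact vy=-13.984
  bounce: vy ← 0.78·13.984 = 10.907
Arc 3: start y=0.000, vy=10.907 → t=2.226, apex=6.070, x_land=37.112, impact vy=-10.907
  bounce: vy ← 0.78·10.907 = 8.508
Arc 4: start y=0.000, vy=8.508 → t=1.736, apex=3.693, x_land=44.839, impact vy=-8.508
  bounce: vy ← 0.78·8.508 = 6.636
Arc 5: start y=0.000, vy=6.636 → t=1.354, apex=2.247, x_land=50.865, impact vy=-6.636
  bounce: vy ← 0.78·6.636 = 5.176
Arc 6: start y=0.000, vy=5.176 → t=1.056, apex=1.367, x_land=55.566, impact vy=-5.176
  bounce: vy ← 0.78·5.176 = 4.037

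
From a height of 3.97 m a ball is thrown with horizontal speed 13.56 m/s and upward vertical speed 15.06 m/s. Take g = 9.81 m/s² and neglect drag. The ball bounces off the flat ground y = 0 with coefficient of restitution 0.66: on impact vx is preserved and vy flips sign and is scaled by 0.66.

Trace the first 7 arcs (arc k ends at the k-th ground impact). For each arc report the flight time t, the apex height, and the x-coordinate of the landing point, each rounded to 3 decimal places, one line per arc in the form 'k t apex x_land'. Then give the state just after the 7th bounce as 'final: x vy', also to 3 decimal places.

1 3.315 15.530 44.945
2 2.349 6.765 76.794
3 1.550 2.947 97.815
4 1.023 1.284 111.688
5 0.675 0.559 120.844
6 0.446 0.244 126.888
7 0.294 0.106 130.876
final: 130.876 0.952

Arc 1: start y=3.970, vy=15.060 → t=3.315, apex=15.530, x_land=44.945, impact vy=-17.456
  bounce: vy ← 0.66·17.456 = 11.521
Arc 2: start y=0.000, vy=11.521 → t=2.349, apex=6.765, x_land=76.794, impact vy=-11.521
  bounce: vy ← 0.66·11.521 = 7.604
Arc 3: start y=0.000, vy=7.604 → t=1.550, apex=2.947, x_land=97.815, impact vy=-7.604
  bounce: vy ← 0.66·7.604 = 5.018
Arc 4: start y=0.000, vy=5.018 → t=1.023, apex=1.284, x_land=111.688, impact vy=-5.018
  bounce: vy ← 0.66·5.018 = 3.312
Arc 5: start y=0.000, vy=3.312 → t=0.675, apex=0.559, x_land=120.844, impact vy=-3.312
  bounce: vy ← 0.66·3.312 = 2.186
Arc 6: start y=0.000, vy=2.186 → t=0.446, apex=0.244, x_land=126.888, impact vy=-2.186
  bounce: vy ← 0.66·2.186 = 1.443
Arc 7: start y=0.000, vy=1.443 → t=0.294, apex=0.106, x_land=130.876, impact vy=-1.443
  bounce: vy ← 0.66·1.443 = 0.952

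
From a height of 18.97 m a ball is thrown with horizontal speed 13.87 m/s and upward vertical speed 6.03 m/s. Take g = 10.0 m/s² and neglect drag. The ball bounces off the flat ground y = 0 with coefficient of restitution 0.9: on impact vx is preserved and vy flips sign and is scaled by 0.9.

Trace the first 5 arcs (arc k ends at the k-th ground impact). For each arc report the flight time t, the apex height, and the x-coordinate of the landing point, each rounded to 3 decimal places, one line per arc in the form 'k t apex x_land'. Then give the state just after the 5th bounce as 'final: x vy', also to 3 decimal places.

1 2.642 20.788 36.645
2 3.670 16.838 87.551
3 3.303 13.639 133.367
4 2.973 11.048 174.601
5 2.676 8.949 211.711
final: 211.711 12.040

Arc 1: start y=18.970, vy=6.030 → t=2.642, apex=20.788, x_land=36.645, impact vy=-20.390
  bounce: vy ← 0.9·20.390 = 18.351
Arc 2: start y=0.000, vy=18.351 → t=3.670, apex=16.838, x_land=87.551, impact vy=-18.351
  bounce: vy ← 0.9·18.351 = 16.516
Arc 3: start y=0.000, vy=16.516 → t=3.303, apex=13.639, x_land=133.367, impact vy=-16.516
  bounce: vy ← 0.9·16.516 = 14.864
Arc 4: start y=0.000, vy=14.864 → t=2.973, apex=11.048, x_land=174.601, impact vy=-14.864
  bounce: vy ← 0.9·14.864 = 13.378
Arc 5: start y=0.000, vy=13.378 → t=2.676, apex=8.949, x_land=211.711, impact vy=-13.378
  bounce: vy ← 0.9·13.378 = 12.040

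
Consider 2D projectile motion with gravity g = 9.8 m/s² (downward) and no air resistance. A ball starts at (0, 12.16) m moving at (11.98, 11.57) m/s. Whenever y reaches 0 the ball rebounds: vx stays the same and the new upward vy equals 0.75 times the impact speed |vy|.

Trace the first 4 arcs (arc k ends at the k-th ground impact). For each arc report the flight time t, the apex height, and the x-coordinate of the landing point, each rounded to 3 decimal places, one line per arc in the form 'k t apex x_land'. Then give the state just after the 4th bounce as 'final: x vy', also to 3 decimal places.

1 3.149 18.990 37.728
2 2.953 10.682 73.104
3 2.215 6.009 99.636
4 1.661 3.380 119.535
final: 119.535 6.104

Arc 1: start y=12.160, vy=11.570 → t=3.149, apex=18.990, x_land=37.728, impact vy=-19.293
  bounce: vy ← 0.75·19.293 = 14.469
Arc 2: start y=0.000, vy=14.469 → t=2.953, apex=10.682, x_land=73.104, impact vy=-14.469
  bounce: vy ← 0.75·14.469 = 10.852
Arc 3: start y=0.000, vy=10.852 → t=2.215, apex=6.009, x_land=99.636, impact vy=-10.852
  bounce: vy ← 0.75·10.852 = 8.139
Arc 4: start y=0.000, vy=8.139 → t=1.661, apex=3.380, x_land=119.535, impact vy=-8.139
  bounce: vy ← 0.75·8.139 = 6.104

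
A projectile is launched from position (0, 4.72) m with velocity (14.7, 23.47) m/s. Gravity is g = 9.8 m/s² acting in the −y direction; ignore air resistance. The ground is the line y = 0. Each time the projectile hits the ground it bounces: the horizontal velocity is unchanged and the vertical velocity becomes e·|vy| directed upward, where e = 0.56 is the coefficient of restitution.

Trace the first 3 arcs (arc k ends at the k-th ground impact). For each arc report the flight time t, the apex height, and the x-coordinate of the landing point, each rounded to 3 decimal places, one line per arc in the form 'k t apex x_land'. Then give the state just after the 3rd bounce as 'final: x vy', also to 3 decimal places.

1 4.983 32.824 73.252
2 2.899 10.294 115.864
3 1.623 3.228 139.727
final: 139.727 4.454

Arc 1: start y=4.720, vy=23.470 → t=4.983, apex=32.824, x_land=73.252, impact vy=-25.364
  bounce: vy ← 0.56·25.364 = 14.204
Arc 2: start y=0.000, vy=14.204 → t=2.899, apex=10.294, x_land=115.864, impact vy=-14.204
  bounce: vy ← 0.56·14.204 = 7.954
Arc 3: start y=0.000, vy=7.954 → t=1.623, apex=3.228, x_land=139.727, impact vy=-7.954
  bounce: vy ← 0.56·7.954 = 4.454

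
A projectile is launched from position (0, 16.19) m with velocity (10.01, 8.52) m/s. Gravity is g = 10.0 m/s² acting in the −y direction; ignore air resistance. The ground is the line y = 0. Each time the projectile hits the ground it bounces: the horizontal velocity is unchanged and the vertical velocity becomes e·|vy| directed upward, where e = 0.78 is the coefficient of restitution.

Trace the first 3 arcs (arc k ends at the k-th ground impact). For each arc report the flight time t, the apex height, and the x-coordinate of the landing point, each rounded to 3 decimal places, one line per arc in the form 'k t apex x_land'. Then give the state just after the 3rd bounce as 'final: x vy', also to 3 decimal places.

Arc 1: start y=16.190, vy=8.520 → t=2.843, apex=19.820, x_land=28.458, impact vy=-19.910
  bounce: vy ← 0.78·19.910 = 15.529
Arc 2: start y=0.000, vy=15.529 → t=3.106, apex=12.058, x_land=59.548, impact vy=-15.529
  bounce: vy ← 0.78·15.529 = 12.113
Arc 3: start y=0.000, vy=12.113 → t=2.423, apex=7.336, x_land=83.798, impact vy=-12.113
  bounce: vy ← 0.78·12.113 = 9.448

1 2.843 19.820 28.458
2 3.106 12.058 59.548
3 2.423 7.336 83.798
final: 83.798 9.448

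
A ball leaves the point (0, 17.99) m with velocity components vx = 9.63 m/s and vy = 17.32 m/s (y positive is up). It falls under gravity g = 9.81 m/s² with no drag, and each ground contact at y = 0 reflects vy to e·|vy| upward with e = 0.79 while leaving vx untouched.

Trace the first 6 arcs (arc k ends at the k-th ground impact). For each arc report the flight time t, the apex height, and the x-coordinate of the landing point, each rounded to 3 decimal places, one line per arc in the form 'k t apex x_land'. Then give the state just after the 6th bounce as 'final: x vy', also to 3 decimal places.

1 4.370 33.280 42.086
2 4.116 20.770 81.719
3 3.251 12.962 113.029
4 2.569 8.090 137.763
5 2.029 5.049 157.304
6 1.603 3.151 172.741
final: 172.741 6.212

Arc 1: start y=17.990, vy=17.320 → t=4.370, apex=33.280, x_land=42.086, impact vy=-25.553
  bounce: vy ← 0.79·25.553 = 20.187
Arc 2: start y=0.000, vy=20.187 → t=4.116, apex=20.770, x_land=81.719, impact vy=-20.187
  bounce: vy ← 0.79·20.187 = 15.948
Arc 3: start y=0.000, vy=15.948 → t=3.251, apex=12.962, x_land=113.029, impact vy=-15.948
  bounce: vy ← 0.79·15.948 = 12.599
Arc 4: start y=0.000, vy=12.599 → t=2.569, apex=8.090, x_land=137.763, impact vy=-12.599
  bounce: vy ← 0.79·12.599 = 9.953
Arc 5: start y=0.000, vy=9.953 → t=2.029, apex=5.049, x_land=157.304, impact vy=-9.953
  bounce: vy ← 0.79·9.953 = 7.863
Arc 6: start y=0.000, vy=7.863 → t=1.603, apex=3.151, x_land=172.741, impact vy=-7.863
  bounce: vy ← 0.79·7.863 = 6.212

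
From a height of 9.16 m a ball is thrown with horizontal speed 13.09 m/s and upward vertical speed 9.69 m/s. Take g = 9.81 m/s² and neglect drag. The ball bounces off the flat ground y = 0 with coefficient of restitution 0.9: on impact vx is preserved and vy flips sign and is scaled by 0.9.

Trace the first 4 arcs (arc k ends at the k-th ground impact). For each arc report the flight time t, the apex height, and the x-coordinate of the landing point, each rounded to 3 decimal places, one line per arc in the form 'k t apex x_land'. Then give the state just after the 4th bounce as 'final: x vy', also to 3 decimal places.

1 2.674 13.946 35.002
2 3.035 11.296 74.731
3 2.732 9.150 110.488
4 2.458 7.411 142.669
final: 142.669 10.853

Arc 1: start y=9.160, vy=9.690 → t=2.674, apex=13.946, x_land=35.002, impact vy=-16.541
  bounce: vy ← 0.9·16.541 = 14.887
Arc 2: start y=0.000, vy=14.887 → t=3.035, apex=11.296, x_land=74.731, impact vy=-14.887
  bounce: vy ← 0.9·14.887 = 13.398
Arc 3: start y=0.000, vy=13.398 → t=2.732, apex=9.150, x_land=110.488, impact vy=-13.398
  bounce: vy ← 0.9·13.398 = 12.059
Arc 4: start y=0.000, vy=12.059 → t=2.458, apex=7.411, x_land=142.669, impact vy=-12.059
  bounce: vy ← 0.9·12.059 = 10.853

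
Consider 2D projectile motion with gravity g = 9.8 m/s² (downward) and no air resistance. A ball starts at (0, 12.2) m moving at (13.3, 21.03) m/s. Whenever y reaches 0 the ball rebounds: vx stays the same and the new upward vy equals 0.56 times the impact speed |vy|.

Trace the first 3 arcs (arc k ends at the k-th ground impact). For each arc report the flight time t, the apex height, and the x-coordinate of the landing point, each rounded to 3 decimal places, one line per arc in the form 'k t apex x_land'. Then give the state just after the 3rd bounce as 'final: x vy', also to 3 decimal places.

1 4.810 34.764 63.967
2 2.983 10.902 103.644
3 1.671 3.419 125.863
final: 125.863 4.584

Arc 1: start y=12.200, vy=21.030 → t=4.810, apex=34.764, x_land=63.967, impact vy=-26.103
  bounce: vy ← 0.56·26.103 = 14.618
Arc 2: start y=0.000, vy=14.618 → t=2.983, apex=10.902, x_land=103.644, impact vy=-14.618
  bounce: vy ← 0.56·14.618 = 8.186
Arc 3: start y=0.000, vy=8.186 → t=1.671, apex=3.419, x_land=125.863, impact vy=-8.186
  bounce: vy ← 0.56·8.186 = 4.584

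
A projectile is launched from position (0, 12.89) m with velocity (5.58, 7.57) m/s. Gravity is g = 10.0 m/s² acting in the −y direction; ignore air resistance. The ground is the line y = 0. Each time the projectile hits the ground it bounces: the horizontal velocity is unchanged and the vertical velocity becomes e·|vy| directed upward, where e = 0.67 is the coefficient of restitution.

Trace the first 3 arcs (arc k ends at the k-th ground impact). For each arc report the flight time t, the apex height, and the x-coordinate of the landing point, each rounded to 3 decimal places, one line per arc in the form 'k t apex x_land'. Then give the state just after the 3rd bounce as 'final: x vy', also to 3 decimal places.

Arc 1: start y=12.890, vy=7.570 → t=2.532, apex=15.755, x_land=14.129, impact vy=-17.751
  bounce: vy ← 0.67·17.751 = 11.893
Arc 2: start y=0.000, vy=11.893 → t=2.379, apex=7.073, x_land=27.402, impact vy=-11.893
  bounce: vy ← 0.67·11.893 = 7.969
Arc 3: start y=0.000, vy=7.969 → t=1.594, apex=3.175, x_land=36.295, impact vy=-7.969
  bounce: vy ← 0.67·7.969 = 5.339

1 2.532 15.755 14.129
2 2.379 7.073 27.402
3 1.594 3.175 36.295
final: 36.295 5.339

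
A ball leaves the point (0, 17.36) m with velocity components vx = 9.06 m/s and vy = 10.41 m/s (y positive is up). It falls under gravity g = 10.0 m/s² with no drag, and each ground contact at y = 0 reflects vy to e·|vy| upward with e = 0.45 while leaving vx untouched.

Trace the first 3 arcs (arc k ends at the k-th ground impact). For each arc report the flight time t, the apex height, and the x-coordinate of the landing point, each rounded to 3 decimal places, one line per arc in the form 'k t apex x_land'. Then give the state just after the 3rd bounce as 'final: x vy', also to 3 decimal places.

Arc 1: start y=17.360, vy=10.410 → t=3.175, apex=22.778, x_land=28.769, impact vy=-21.344
  bounce: vy ← 0.45·21.344 = 9.605
Arc 2: start y=0.000, vy=9.605 → t=1.921, apex=4.613, x_land=46.173, impact vy=-9.605
  bounce: vy ← 0.45·9.605 = 4.322
Arc 3: start y=0.000, vy=4.322 → t=0.864, apex=0.934, x_land=54.005, impact vy=-4.322
  bounce: vy ← 0.45·4.322 = 1.945

1 3.175 22.778 28.769
2 1.921 4.613 46.173
3 0.864 0.934 54.005
final: 54.005 1.945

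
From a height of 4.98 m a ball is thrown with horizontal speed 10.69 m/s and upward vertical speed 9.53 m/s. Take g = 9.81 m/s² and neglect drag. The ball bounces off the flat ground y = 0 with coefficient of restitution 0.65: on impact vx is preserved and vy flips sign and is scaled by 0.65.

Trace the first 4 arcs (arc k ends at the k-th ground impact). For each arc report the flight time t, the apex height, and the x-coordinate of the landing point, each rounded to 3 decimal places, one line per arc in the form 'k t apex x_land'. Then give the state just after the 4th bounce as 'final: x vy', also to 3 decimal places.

1 2.371 9.609 25.347
2 1.820 4.060 44.798
3 1.183 1.715 57.441
4 0.769 0.725 65.659
final: 65.659 2.451

Arc 1: start y=4.980, vy=9.530 → t=2.371, apex=9.609, x_land=25.347, impact vy=-13.731
  bounce: vy ← 0.65·13.731 = 8.925
Arc 2: start y=0.000, vy=8.925 → t=1.820, apex=4.060, x_land=44.798, impact vy=-8.925
  bounce: vy ← 0.65·8.925 = 5.801
Arc 3: start y=0.000, vy=5.801 → t=1.183, apex=1.715, x_land=57.441, impact vy=-5.801
  bounce: vy ← 0.65·5.801 = 3.771
Arc 4: start y=0.000, vy=3.771 → t=0.769, apex=0.725, x_land=65.659, impact vy=-3.771
  bounce: vy ← 0.65·3.771 = 2.451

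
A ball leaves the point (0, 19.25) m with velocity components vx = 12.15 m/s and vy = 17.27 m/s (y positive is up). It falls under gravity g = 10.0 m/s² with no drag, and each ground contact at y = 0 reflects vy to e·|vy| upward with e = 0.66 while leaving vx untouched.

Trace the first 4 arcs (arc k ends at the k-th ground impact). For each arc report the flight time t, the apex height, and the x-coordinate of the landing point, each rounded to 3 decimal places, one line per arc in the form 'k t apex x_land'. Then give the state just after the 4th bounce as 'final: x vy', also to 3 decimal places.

1 4.341 34.163 52.742
2 3.450 14.881 94.664
3 2.277 6.482 122.332
4 1.503 2.824 140.594
final: 140.594 4.960

Arc 1: start y=19.250, vy=17.270 → t=4.341, apex=34.163, x_land=52.742, impact vy=-26.139
  bounce: vy ← 0.66·26.139 = 17.252
Arc 2: start y=0.000, vy=17.252 → t=3.450, apex=14.881, x_land=94.664, impact vy=-17.252
  bounce: vy ← 0.66·17.252 = 11.386
Arc 3: start y=0.000, vy=11.386 → t=2.277, apex=6.482, x_land=122.332, impact vy=-11.386
  bounce: vy ← 0.66·11.386 = 7.515
Arc 4: start y=0.000, vy=7.515 → t=1.503, apex=2.824, x_land=140.594, impact vy=-7.515
  bounce: vy ← 0.66·7.515 = 4.960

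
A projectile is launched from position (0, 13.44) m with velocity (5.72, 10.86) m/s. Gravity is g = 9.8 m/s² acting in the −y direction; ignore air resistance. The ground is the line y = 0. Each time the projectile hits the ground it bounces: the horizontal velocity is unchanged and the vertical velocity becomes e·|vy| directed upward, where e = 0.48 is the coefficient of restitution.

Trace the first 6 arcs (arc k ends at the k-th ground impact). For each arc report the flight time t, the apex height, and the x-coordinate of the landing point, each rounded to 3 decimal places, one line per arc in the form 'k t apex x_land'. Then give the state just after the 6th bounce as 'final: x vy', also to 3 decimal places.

Arc 1: start y=13.440, vy=10.860 → t=3.101, apex=19.457, x_land=17.737, impact vy=-19.529
  bounce: vy ← 0.48·19.529 = 9.374
Arc 2: start y=0.000, vy=9.374 → t=1.913, apex=4.483, x_land=28.679, impact vy=-9.374
  bounce: vy ← 0.48·9.374 = 4.499
Arc 3: start y=0.000, vy=4.499 → t=0.918, apex=1.033, x_land=33.932, impact vy=-4.499
  bounce: vy ← 0.48·4.499 = 2.160
Arc 4: start y=0.000, vy=2.160 → t=0.441, apex=0.238, x_land=36.453, impact vy=-2.160
  bounce: vy ← 0.48·2.160 = 1.037
Arc 5: start y=0.000, vy=1.037 → t=0.212, apex=0.055, x_land=37.663, impact vy=-1.037
  bounce: vy ← 0.48·1.037 = 0.498
Arc 6: start y=0.000, vy=0.498 → t=0.102, apex=0.013, x_land=38.244, impact vy=-0.498
  bounce: vy ← 0.48·0.498 = 0.239

1 3.101 19.457 17.737
2 1.913 4.483 28.679
3 0.918 1.033 33.932
4 0.441 0.238 36.453
5 0.212 0.055 37.663
6 0.102 0.013 38.244
final: 38.244 0.239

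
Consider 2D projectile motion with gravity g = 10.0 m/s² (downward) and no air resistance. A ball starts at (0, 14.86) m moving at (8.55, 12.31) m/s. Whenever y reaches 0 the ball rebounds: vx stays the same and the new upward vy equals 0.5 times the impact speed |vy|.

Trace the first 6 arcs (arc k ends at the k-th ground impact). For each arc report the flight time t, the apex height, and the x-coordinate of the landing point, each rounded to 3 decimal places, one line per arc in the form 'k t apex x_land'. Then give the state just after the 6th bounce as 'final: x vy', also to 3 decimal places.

Arc 1: start y=14.860, vy=12.310 → t=3.349, apex=22.437, x_land=28.637, impact vy=-21.183
  bounce: vy ← 0.5·21.183 = 10.592
Arc 2: start y=0.000, vy=10.592 → t=2.118, apex=5.609, x_land=46.749, impact vy=-10.592
  bounce: vy ← 0.5·10.592 = 5.296
Arc 3: start y=0.000, vy=5.296 → t=1.059, apex=1.402, x_land=55.805, impact vy=-5.296
  bounce: vy ← 0.5·5.296 = 2.648
Arc 4: start y=0.000, vy=2.648 → t=0.530, apex=0.351, x_land=60.333, impact vy=-2.648
  bounce: vy ← 0.5·2.648 = 1.324
Arc 5: start y=0.000, vy=1.324 → t=0.265, apex=0.088, x_land=62.596, impact vy=-1.324
  bounce: vy ← 0.5·1.324 = 0.662
Arc 6: start y=0.000, vy=0.662 → t=0.132, apex=0.022, x_land=63.728, impact vy=-0.662
  bounce: vy ← 0.5·0.662 = 0.331

1 3.349 22.437 28.637
2 2.118 5.609 46.749
3 1.059 1.402 55.805
4 0.530 0.351 60.333
5 0.265 0.088 62.596
6 0.132 0.022 63.728
final: 63.728 0.331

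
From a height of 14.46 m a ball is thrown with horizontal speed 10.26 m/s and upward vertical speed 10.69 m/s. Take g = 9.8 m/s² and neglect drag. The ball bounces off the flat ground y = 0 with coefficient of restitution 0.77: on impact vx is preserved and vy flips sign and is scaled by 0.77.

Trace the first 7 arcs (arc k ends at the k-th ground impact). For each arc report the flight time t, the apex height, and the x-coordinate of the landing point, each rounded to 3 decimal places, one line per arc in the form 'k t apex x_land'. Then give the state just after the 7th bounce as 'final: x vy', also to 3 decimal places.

1 3.126 20.290 32.070
2 3.134 12.030 64.223
3 2.413 7.133 88.980
4 1.858 4.229 108.043
5 1.431 2.507 122.722
6 1.102 1.487 134.025
7 0.848 0.881 142.728
final: 142.728 3.200

Arc 1: start y=14.460, vy=10.690 → t=3.126, apex=20.290, x_land=32.070, impact vy=-19.942
  bounce: vy ← 0.77·19.942 = 15.356
Arc 2: start y=0.000, vy=15.356 → t=3.134, apex=12.030, x_land=64.223, impact vy=-15.356
  bounce: vy ← 0.77·15.356 = 11.824
Arc 3: start y=0.000, vy=11.824 → t=2.413, apex=7.133, x_land=88.980, impact vy=-11.824
  bounce: vy ← 0.77·11.824 = 9.104
Arc 4: start y=0.000, vy=9.104 → t=1.858, apex=4.229, x_land=108.043, impact vy=-9.104
  bounce: vy ← 0.77·9.104 = 7.010
Arc 5: start y=0.000, vy=7.010 → t=1.431, apex=2.507, x_land=122.722, impact vy=-7.010
  bounce: vy ← 0.77·7.010 = 5.398
Arc 6: start y=0.000, vy=5.398 → t=1.102, apex=1.487, x_land=134.025, impact vy=-5.398
  bounce: vy ← 0.77·5.398 = 4.156
Arc 7: start y=0.000, vy=4.156 → t=0.848, apex=0.881, x_land=142.728, impact vy=-4.156
  bounce: vy ← 0.77·4.156 = 3.200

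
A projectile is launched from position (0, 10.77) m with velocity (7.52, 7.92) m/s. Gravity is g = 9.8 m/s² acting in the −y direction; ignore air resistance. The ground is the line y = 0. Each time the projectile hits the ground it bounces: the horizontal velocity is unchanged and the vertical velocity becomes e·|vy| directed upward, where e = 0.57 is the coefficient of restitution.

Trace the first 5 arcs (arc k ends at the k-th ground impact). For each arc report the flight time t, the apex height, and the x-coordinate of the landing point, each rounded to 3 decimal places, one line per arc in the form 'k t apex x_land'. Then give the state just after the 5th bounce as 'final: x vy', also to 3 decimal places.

Arc 1: start y=10.770, vy=7.920 → t=2.497, apex=13.970, x_land=18.775, impact vy=-16.547
  bounce: vy ← 0.57·16.547 = 9.432
Arc 2: start y=0.000, vy=9.432 → t=1.925, apex=4.539, x_land=33.250, impact vy=-9.432
  bounce: vy ← 0.57·9.432 = 5.376
Arc 3: start y=0.000, vy=5.376 → t=1.097, apex=1.475, x_land=41.501, impact vy=-5.376
  bounce: vy ← 0.57·5.376 = 3.064
Arc 4: start y=0.000, vy=3.064 → t=0.625, apex=0.479, x_land=46.204, impact vy=-3.064
  bounce: vy ← 0.57·3.064 = 1.747
Arc 5: start y=0.000, vy=1.747 → t=0.356, apex=0.156, x_land=48.885, impact vy=-1.747
  bounce: vy ← 0.57·1.747 = 0.996

1 2.497 13.970 18.775
2 1.925 4.539 33.250
3 1.097 1.475 41.501
4 0.625 0.479 46.204
5 0.356 0.156 48.885
final: 48.885 0.996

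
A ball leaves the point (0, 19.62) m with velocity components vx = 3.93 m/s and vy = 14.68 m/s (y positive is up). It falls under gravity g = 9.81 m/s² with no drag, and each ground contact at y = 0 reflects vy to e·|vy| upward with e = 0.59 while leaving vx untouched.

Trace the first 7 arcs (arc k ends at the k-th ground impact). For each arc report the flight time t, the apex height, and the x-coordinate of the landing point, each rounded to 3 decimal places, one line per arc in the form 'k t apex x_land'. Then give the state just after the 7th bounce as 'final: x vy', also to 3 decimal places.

Arc 1: start y=19.620, vy=14.680 → t=3.994, apex=30.604, x_land=15.698, impact vy=-24.504
  bounce: vy ← 0.59·24.504 = 14.457
Arc 2: start y=0.000, vy=14.457 → t=2.947, apex=10.653, x_land=27.281, impact vy=-14.457
  bounce: vy ← 0.59·14.457 = 8.530
Arc 3: start y=0.000, vy=8.530 → t=1.739, apex=3.708, x_land=34.115, impact vy=-8.530
  bounce: vy ← 0.59·8.530 = 5.033
Arc 4: start y=0.000, vy=5.033 → t=1.026, apex=1.291, x_land=38.148, impact vy=-5.033
  bounce: vy ← 0.59·5.033 = 2.969
Arc 5: start y=0.000, vy=2.969 → t=0.605, apex=0.449, x_land=40.527, impact vy=-2.969
  bounce: vy ← 0.59·2.969 = 1.752
Arc 6: start y=0.000, vy=1.752 → t=0.357, apex=0.156, x_land=41.930, impact vy=-1.752
  bounce: vy ← 0.59·1.752 = 1.034
Arc 7: start y=0.000, vy=1.034 → t=0.211, apex=0.054, x_land=42.758, impact vy=-1.034
  bounce: vy ← 0.59·1.034 = 0.610

1 3.994 30.604 15.698
2 2.947 10.653 27.281
3 1.739 3.708 34.115
4 1.026 1.291 38.148
5 0.605 0.449 40.527
6 0.357 0.156 41.930
7 0.211 0.054 42.758
final: 42.758 0.610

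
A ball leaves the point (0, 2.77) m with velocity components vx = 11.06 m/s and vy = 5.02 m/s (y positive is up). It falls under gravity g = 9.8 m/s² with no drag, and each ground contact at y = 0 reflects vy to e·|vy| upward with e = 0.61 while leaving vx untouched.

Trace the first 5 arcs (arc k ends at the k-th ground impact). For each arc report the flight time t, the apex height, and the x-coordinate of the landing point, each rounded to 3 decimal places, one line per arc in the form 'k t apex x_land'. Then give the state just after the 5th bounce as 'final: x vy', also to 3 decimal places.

1 1.422 4.056 15.728
2 1.110 1.509 28.003
3 0.677 0.562 35.492
4 0.413 0.209 40.060
5 0.252 0.078 42.846
final: 42.846 0.753

Arc 1: start y=2.770, vy=5.020 → t=1.422, apex=4.056, x_land=15.728, impact vy=-8.916
  bounce: vy ← 0.61·8.916 = 5.439
Arc 2: start y=0.000, vy=5.439 → t=1.110, apex=1.509, x_land=28.003, impact vy=-5.439
  bounce: vy ← 0.61·5.439 = 3.318
Arc 3: start y=0.000, vy=3.318 → t=0.677, apex=0.562, x_land=35.492, impact vy=-3.318
  bounce: vy ← 0.61·3.318 = 2.024
Arc 4: start y=0.000, vy=2.024 → t=0.413, apex=0.209, x_land=40.060, impact vy=-2.024
  bounce: vy ← 0.61·2.024 = 1.234
Arc 5: start y=0.000, vy=1.234 → t=0.252, apex=0.078, x_land=42.846, impact vy=-1.234
  bounce: vy ← 0.61·1.234 = 0.753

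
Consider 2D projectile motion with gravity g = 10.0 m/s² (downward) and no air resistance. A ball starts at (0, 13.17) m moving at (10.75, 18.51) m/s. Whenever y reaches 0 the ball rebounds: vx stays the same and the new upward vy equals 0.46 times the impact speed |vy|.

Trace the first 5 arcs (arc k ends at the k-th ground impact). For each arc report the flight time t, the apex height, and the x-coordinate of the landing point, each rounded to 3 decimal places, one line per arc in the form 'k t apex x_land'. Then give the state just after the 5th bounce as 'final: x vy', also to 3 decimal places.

1 4.313 30.301 46.362
2 2.265 6.412 70.709
3 1.042 1.357 81.908
4 0.479 0.287 87.060
5 0.220 0.061 89.430
final: 89.430 0.507

Arc 1: start y=13.170, vy=18.510 → t=4.313, apex=30.301, x_land=46.362, impact vy=-24.617
  bounce: vy ← 0.46·24.617 = 11.324
Arc 2: start y=0.000, vy=11.324 → t=2.265, apex=6.412, x_land=70.709, impact vy=-11.324
  bounce: vy ← 0.46·11.324 = 5.209
Arc 3: start y=0.000, vy=5.209 → t=1.042, apex=1.357, x_land=81.908, impact vy=-5.209
  bounce: vy ← 0.46·5.209 = 2.396
Arc 4: start y=0.000, vy=2.396 → t=0.479, apex=0.287, x_land=87.060, impact vy=-2.396
  bounce: vy ← 0.46·2.396 = 1.102
Arc 5: start y=0.000, vy=1.102 → t=0.220, apex=0.061, x_land=89.430, impact vy=-1.102
  bounce: vy ← 0.46·1.102 = 0.507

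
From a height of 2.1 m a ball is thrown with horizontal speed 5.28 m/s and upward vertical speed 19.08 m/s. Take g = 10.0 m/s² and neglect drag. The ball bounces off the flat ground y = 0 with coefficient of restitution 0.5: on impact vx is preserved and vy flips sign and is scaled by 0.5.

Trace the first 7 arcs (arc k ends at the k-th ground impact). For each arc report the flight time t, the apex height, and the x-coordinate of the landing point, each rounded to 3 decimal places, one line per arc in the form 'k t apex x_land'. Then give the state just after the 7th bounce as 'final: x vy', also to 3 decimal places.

Arc 1: start y=2.100, vy=19.080 → t=3.923, apex=20.302, x_land=20.714, impact vy=-20.151
  bounce: vy ← 0.5·20.151 = 10.075
Arc 2: start y=0.000, vy=10.075 → t=2.015, apex=5.076, x_land=31.353, impact vy=-10.075
  bounce: vy ← 0.5·10.075 = 5.038
Arc 3: start y=0.000, vy=5.038 → t=1.008, apex=1.269, x_land=36.673, impact vy=-5.038
  bounce: vy ← 0.5·5.038 = 2.519
Arc 4: start y=0.000, vy=2.519 → t=0.504, apex=0.317, x_land=39.333, impact vy=-2.519
  bounce: vy ← 0.5·2.519 = 1.259
Arc 5: start y=0.000, vy=1.259 → t=0.252, apex=0.079, x_land=40.663, impact vy=-1.259
  bounce: vy ← 0.5·1.259 = 0.630
Arc 6: start y=0.000, vy=0.630 → t=0.126, apex=0.020, x_land=41.328, impact vy=-0.630
  bounce: vy ← 0.5·0.630 = 0.315
Arc 7: start y=0.000, vy=0.315 → t=0.063, apex=0.005, x_land=41.660, impact vy=-0.315
  bounce: vy ← 0.5·0.315 = 0.157

1 3.923 20.302 20.714
2 2.015 5.076 31.353
3 1.008 1.269 36.673
4 0.504 0.317 39.333
5 0.252 0.079 40.663
6 0.126 0.020 41.328
7 0.063 0.005 41.660
final: 41.660 0.157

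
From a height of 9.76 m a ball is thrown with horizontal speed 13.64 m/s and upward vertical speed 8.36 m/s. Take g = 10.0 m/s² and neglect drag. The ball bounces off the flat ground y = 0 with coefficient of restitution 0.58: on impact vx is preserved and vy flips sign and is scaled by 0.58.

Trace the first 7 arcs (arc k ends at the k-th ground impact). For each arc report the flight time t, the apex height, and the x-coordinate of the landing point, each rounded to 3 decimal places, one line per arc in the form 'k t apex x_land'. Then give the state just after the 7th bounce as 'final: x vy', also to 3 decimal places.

Arc 1: start y=9.760, vy=8.360 → t=2.464, apex=13.254, x_land=33.611, impact vy=-16.282
  bounce: vy ← 0.58·16.282 = 9.443
Arc 2: start y=0.000, vy=9.443 → t=1.889, apex=4.459, x_land=59.372, impact vy=-9.443
  bounce: vy ← 0.58·9.443 = 5.477
Arc 3: start y=0.000, vy=5.477 → t=1.095, apex=1.500, x_land=74.314, impact vy=-5.477
  bounce: vy ← 0.58·5.477 = 3.177
Arc 4: start y=0.000, vy=3.177 → t=0.635, apex=0.505, x_land=82.980, impact vy=-3.177
  bounce: vy ← 0.58·3.177 = 1.843
Arc 5: start y=0.000, vy=1.843 → t=0.369, apex=0.170, x_land=88.007, impact vy=-1.843
  bounce: vy ← 0.58·1.843 = 1.069
Arc 6: start y=0.000, vy=1.069 → t=0.214, apex=0.057, x_land=90.922, impact vy=-1.069
  bounce: vy ← 0.58·1.069 = 0.620
Arc 7: start y=0.000, vy=0.620 → t=0.124, apex=0.019, x_land=92.613, impact vy=-0.620
  bounce: vy ← 0.58·0.620 = 0.359

1 2.464 13.254 33.611
2 1.889 4.459 59.372
3 1.095 1.500 74.314
4 0.635 0.505 82.980
5 0.369 0.170 88.007
6 0.214 0.057 90.922
7 0.124 0.019 92.613
final: 92.613 0.359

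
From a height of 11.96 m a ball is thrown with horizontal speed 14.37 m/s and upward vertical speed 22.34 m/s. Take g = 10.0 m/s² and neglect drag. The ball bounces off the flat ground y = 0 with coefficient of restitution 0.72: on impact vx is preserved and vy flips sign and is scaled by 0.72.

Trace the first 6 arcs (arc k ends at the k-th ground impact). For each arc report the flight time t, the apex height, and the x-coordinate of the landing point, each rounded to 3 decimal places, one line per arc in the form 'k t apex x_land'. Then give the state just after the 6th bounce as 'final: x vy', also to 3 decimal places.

Arc 1: start y=11.960, vy=22.340 → t=4.951, apex=36.914, x_land=71.148, impact vy=-27.171
  bounce: vy ← 0.72·27.171 = 19.563
Arc 2: start y=0.000, vy=19.563 → t=3.913, apex=19.136, x_land=127.373, impact vy=-19.563
  bounce: vy ← 0.72·19.563 = 14.086
Arc 3: start y=0.000, vy=14.086 → t=2.817, apex=9.920, x_land=167.854, impact vy=-14.086
  bounce: vy ← 0.72·14.086 = 10.142
Arc 4: start y=0.000, vy=10.142 → t=2.028, apex=5.143, x_land=197.001, impact vy=-10.142
  bounce: vy ← 0.72·10.142 = 7.302
Arc 5: start y=0.000, vy=7.302 → t=1.460, apex=2.666, x_land=217.987, impact vy=-7.302
  bounce: vy ← 0.72·7.302 = 5.257
Arc 6: start y=0.000, vy=5.257 → t=1.051, apex=1.382, x_land=233.097, impact vy=-5.257
  bounce: vy ← 0.72·5.257 = 3.785

1 4.951 36.914 71.148
2 3.913 19.136 127.373
3 2.817 9.920 167.854
4 2.028 5.143 197.001
5 1.460 2.666 217.987
6 1.051 1.382 233.097
final: 233.097 3.785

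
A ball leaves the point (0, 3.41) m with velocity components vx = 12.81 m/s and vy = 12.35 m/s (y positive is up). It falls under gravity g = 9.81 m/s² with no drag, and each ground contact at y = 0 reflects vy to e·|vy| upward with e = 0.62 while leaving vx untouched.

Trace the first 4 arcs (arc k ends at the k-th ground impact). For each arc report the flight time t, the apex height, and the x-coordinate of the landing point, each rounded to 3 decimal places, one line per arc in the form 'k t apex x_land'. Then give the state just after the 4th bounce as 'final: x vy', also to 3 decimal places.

Arc 1: start y=3.410, vy=12.350 → t=2.769, apex=11.184, x_land=35.470, impact vy=-14.813
  bounce: vy ← 0.62·14.813 = 9.184
Arc 2: start y=0.000, vy=9.184 → t=1.872, apex=4.299, x_land=59.455, impact vy=-9.184
  bounce: vy ← 0.62·9.184 = 5.694
Arc 3: start y=0.000, vy=5.694 → t=1.161, apex=1.653, x_land=74.326, impact vy=-5.694
  bounce: vy ← 0.62·5.694 = 3.530
Arc 4: start y=0.000, vy=3.530 → t=0.720, apex=0.635, x_land=83.546, impact vy=-3.530
  bounce: vy ← 0.62·3.530 = 2.189

1 2.769 11.184 35.470
2 1.872 4.299 59.455
3 1.161 1.653 74.326
4 0.720 0.635 83.546
final: 83.546 2.189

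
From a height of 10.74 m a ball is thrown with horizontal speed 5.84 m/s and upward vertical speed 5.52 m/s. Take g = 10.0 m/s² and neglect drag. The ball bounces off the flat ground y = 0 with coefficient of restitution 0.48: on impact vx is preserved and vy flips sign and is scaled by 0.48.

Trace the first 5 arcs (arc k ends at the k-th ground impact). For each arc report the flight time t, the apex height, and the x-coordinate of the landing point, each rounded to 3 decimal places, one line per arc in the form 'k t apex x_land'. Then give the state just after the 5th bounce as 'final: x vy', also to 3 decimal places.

Arc 1: start y=10.740, vy=5.520 → t=2.118, apex=12.264, x_land=12.370, impact vy=-15.661
  bounce: vy ← 0.48·15.661 = 7.517
Arc 2: start y=0.000, vy=7.517 → t=1.503, apex=2.826, x_land=21.150, impact vy=-7.517
  bounce: vy ← 0.48·7.517 = 3.608
Arc 3: start y=0.000, vy=3.608 → t=0.722, apex=0.651, x_land=25.365, impact vy=-3.608
  bounce: vy ← 0.48·3.608 = 1.732
Arc 4: start y=0.000, vy=1.732 → t=0.346, apex=0.150, x_land=27.388, impact vy=-1.732
  bounce: vy ← 0.48·1.732 = 0.831
Arc 5: start y=0.000, vy=0.831 → t=0.166, apex=0.035, x_land=28.359, impact vy=-0.831
  bounce: vy ← 0.48·0.831 = 0.399

1 2.118 12.264 12.370
2 1.503 2.826 21.150
3 0.722 0.651 25.365
4 0.346 0.150 27.388
5 0.166 0.035 28.359
final: 28.359 0.399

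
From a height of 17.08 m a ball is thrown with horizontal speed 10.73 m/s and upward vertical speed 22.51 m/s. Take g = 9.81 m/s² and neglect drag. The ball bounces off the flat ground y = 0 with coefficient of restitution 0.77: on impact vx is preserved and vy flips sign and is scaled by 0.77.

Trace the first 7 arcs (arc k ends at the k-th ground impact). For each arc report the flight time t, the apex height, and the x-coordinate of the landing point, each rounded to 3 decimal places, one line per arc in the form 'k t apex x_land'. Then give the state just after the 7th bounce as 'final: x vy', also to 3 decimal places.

Arc 1: start y=17.080, vy=22.510 → t=5.252, apex=42.906, x_land=56.356, impact vy=-29.014
  bounce: vy ← 0.77·29.014 = 22.341
Arc 2: start y=0.000, vy=22.341 → t=4.555, apex=25.439, x_land=105.228, impact vy=-22.341
  bounce: vy ← 0.77·22.341 = 17.202
Arc 3: start y=0.000, vy=17.202 → t=3.507, apex=15.083, x_land=142.859, impact vy=-17.202
  bounce: vy ← 0.77·17.202 = 13.246
Arc 4: start y=0.000, vy=13.246 → t=2.700, apex=8.943, x_land=171.835, impact vy=-13.246
  bounce: vy ← 0.77·13.246 = 10.199
Arc 5: start y=0.000, vy=10.199 → t=2.079, apex=5.302, x_land=194.147, impact vy=-10.199
  bounce: vy ← 0.77·10.199 = 7.853
Arc 6: start y=0.000, vy=7.853 → t=1.601, apex=3.144, x_land=211.327, impact vy=-7.853
  bounce: vy ← 0.77·7.853 = 6.047
Arc 7: start y=0.000, vy=6.047 → t=1.233, apex=1.864, x_land=224.555, impact vy=-6.047
  bounce: vy ← 0.77·6.047 = 4.656

1 5.252 42.906 56.356
2 4.555 25.439 105.228
3 3.507 15.083 142.859
4 2.700 8.943 171.835
5 2.079 5.302 194.147
6 1.601 3.144 211.327
7 1.233 1.864 224.555
final: 224.555 4.656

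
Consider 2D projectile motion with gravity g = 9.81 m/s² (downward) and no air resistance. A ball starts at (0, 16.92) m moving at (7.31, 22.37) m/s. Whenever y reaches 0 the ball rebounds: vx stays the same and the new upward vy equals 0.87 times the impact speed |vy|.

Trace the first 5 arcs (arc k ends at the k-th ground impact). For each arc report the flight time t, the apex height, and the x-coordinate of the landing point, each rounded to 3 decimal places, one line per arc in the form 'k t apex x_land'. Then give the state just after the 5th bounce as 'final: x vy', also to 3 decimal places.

1 5.221 42.425 38.168
2 5.117 32.112 75.575
3 4.452 24.305 108.120
4 3.873 18.397 136.434
5 3.370 13.925 161.067
final: 161.067 14.380

Arc 1: start y=16.920, vy=22.370 → t=5.221, apex=42.425, x_land=38.168, impact vy=-28.851
  bounce: vy ← 0.87·28.851 = 25.100
Arc 2: start y=0.000, vy=25.100 → t=5.117, apex=32.112, x_land=75.575, impact vy=-25.100
  bounce: vy ← 0.87·25.100 = 21.837
Arc 3: start y=0.000, vy=21.837 → t=4.452, apex=24.305, x_land=108.120, impact vy=-21.837
  bounce: vy ← 0.87·21.837 = 18.999
Arc 4: start y=0.000, vy=18.999 → t=3.873, apex=18.397, x_land=136.434, impact vy=-18.999
  bounce: vy ← 0.87·18.999 = 16.529
Arc 5: start y=0.000, vy=16.529 → t=3.370, apex=13.925, x_land=161.067, impact vy=-16.529
  bounce: vy ← 0.87·16.529 = 14.380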